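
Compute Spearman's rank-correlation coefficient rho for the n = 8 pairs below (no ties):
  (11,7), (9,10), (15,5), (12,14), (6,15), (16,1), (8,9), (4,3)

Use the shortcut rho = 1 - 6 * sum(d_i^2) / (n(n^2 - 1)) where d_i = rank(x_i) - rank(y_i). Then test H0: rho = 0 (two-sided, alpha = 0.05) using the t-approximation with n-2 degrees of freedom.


Step 1: Rank x and y separately (midranks; no ties here).
rank(x): 11->5, 9->4, 15->7, 12->6, 6->2, 16->8, 8->3, 4->1
rank(y): 7->4, 10->6, 5->3, 14->7, 15->8, 1->1, 9->5, 3->2
Step 2: d_i = R_x(i) - R_y(i); compute d_i^2.
  (5-4)^2=1, (4-6)^2=4, (7-3)^2=16, (6-7)^2=1, (2-8)^2=36, (8-1)^2=49, (3-5)^2=4, (1-2)^2=1
sum(d^2) = 112.
Step 3: rho = 1 - 6*112 / (8*(8^2 - 1)) = 1 - 672/504 = -0.333333.
Step 4: Under H0, t = rho * sqrt((n-2)/(1-rho^2)) = -0.8660 ~ t(6).
Step 5: Two-sided p-value from the t-distribution with 6 df = 0.419753.
Step 6: alpha = 0.05. fail to reject H0.

rho = -0.3333, p = 0.419753, fail to reject H0 at alpha = 0.05.


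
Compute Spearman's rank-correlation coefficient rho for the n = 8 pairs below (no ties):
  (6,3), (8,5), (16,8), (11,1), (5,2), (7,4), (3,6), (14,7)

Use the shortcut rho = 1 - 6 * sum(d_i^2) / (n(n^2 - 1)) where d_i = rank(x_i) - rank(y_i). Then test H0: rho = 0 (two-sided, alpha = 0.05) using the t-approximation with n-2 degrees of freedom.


Step 1: Rank x and y separately (midranks; no ties here).
rank(x): 6->3, 8->5, 16->8, 11->6, 5->2, 7->4, 3->1, 14->7
rank(y): 3->3, 5->5, 8->8, 1->1, 2->2, 4->4, 6->6, 7->7
Step 2: d_i = R_x(i) - R_y(i); compute d_i^2.
  (3-3)^2=0, (5-5)^2=0, (8-8)^2=0, (6-1)^2=25, (2-2)^2=0, (4-4)^2=0, (1-6)^2=25, (7-7)^2=0
sum(d^2) = 50.
Step 3: rho = 1 - 6*50 / (8*(8^2 - 1)) = 1 - 300/504 = 0.404762.
Step 4: Under H0, t = rho * sqrt((n-2)/(1-rho^2)) = 1.0842 ~ t(6).
Step 5: Two-sided p-value from the t-distribution with 6 df = 0.319889.
Step 6: alpha = 0.05. fail to reject H0.

rho = 0.4048, p = 0.319889, fail to reject H0 at alpha = 0.05.


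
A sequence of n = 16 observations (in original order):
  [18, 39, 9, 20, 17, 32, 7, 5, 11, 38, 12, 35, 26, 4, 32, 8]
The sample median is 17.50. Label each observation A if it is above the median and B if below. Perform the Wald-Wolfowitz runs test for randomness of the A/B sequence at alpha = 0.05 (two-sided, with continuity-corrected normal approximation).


Step 1: Compute median = 17.50; label A = above, B = below.
Labels in order: AABABABBBABAABAB  (n_A = 8, n_B = 8)
Step 2: Count runs R = 12.
Step 3: Under H0 (random ordering), E[R] = 2*n_A*n_B/(n_A+n_B) + 1 = 2*8*8/16 + 1 = 9.0000.
        Var[R] = 2*n_A*n_B*(2*n_A*n_B - n_A - n_B) / ((n_A+n_B)^2 * (n_A+n_B-1)) = 14336/3840 = 3.7333.
        SD[R] = 1.9322.
Step 4: Continuity-corrected z = (R - 0.5 - E[R]) / SD[R] = (12 - 0.5 - 9.0000) / 1.9322 = 1.2939.
Step 5: Two-sided p-value via normal approximation = 2*(1 - Phi(|z|)) = 0.195709.
Step 6: alpha = 0.05. fail to reject H0.

R = 12, z = 1.2939, p = 0.195709, fail to reject H0.


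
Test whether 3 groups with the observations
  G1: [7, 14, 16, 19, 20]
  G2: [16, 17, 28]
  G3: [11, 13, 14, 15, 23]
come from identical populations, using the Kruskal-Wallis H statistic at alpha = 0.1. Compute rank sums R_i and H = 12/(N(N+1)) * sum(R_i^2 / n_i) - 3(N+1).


Step 1: Combine all N = 13 observations and assign midranks.
sorted (value, group, rank): (7,G1,1), (11,G3,2), (13,G3,3), (14,G1,4.5), (14,G3,4.5), (15,G3,6), (16,G1,7.5), (16,G2,7.5), (17,G2,9), (19,G1,10), (20,G1,11), (23,G3,12), (28,G2,13)
Step 2: Sum ranks within each group.
R_1 = 34 (n_1 = 5)
R_2 = 29.5 (n_2 = 3)
R_3 = 27.5 (n_3 = 5)
Step 3: H = 12/(N(N+1)) * sum(R_i^2/n_i) - 3(N+1)
     = 12/(13*14) * (34^2/5 + 29.5^2/3 + 27.5^2/5) - 3*14
     = 0.065934 * 672.533 - 42
     = 2.342857.
Step 4: Ties present; correction factor C = 1 - 12/(13^3 - 13) = 0.994505. Corrected H = 2.342857 / 0.994505 = 2.355801.
Step 5: Under H0, H ~ chi^2(2); p-value = 0.307925.
Step 6: alpha = 0.1. fail to reject H0.

H = 2.3558, df = 2, p = 0.307925, fail to reject H0.


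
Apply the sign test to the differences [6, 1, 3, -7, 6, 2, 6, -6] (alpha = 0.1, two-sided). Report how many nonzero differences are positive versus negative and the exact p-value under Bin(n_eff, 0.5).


Step 1: Discard zero differences. Original n = 8; n_eff = number of nonzero differences = 8.
Nonzero differences (with sign): +6, +1, +3, -7, +6, +2, +6, -6
Step 2: Count signs: positive = 6, negative = 2.
Step 3: Under H0: P(positive) = 0.5, so the number of positives S ~ Bin(8, 0.5).
Step 4: Two-sided exact p-value = sum of Bin(8,0.5) probabilities at or below the observed probability = 0.289062.
Step 5: alpha = 0.1. fail to reject H0.

n_eff = 8, pos = 6, neg = 2, p = 0.289062, fail to reject H0.


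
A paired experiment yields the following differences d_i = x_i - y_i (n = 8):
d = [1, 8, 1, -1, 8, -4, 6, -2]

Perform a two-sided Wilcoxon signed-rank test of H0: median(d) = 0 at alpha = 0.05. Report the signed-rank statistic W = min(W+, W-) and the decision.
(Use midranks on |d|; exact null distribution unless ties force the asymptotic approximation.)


Step 1: Drop any zero differences (none here) and take |d_i|.
|d| = [1, 8, 1, 1, 8, 4, 6, 2]
Step 2: Midrank |d_i| (ties get averaged ranks).
ranks: |1|->2, |8|->7.5, |1|->2, |1|->2, |8|->7.5, |4|->5, |6|->6, |2|->4
Step 3: Attach original signs; sum ranks with positive sign and with negative sign.
W+ = 2 + 7.5 + 2 + 7.5 + 6 = 25
W- = 2 + 5 + 4 = 11
(Check: W+ + W- = 36 should equal n(n+1)/2 = 36.)
Step 4: Test statistic W = min(W+, W-) = 11.
Step 5: Ties in |d|, so use the tie-corrected normal approximation.
        E[W] = n(n+1)/4 = 8*9/4 = 18.
        Tie groups: |d|=1 (t=3), |d|=8 (t=2); sum(t^3 - t) = 30.
        Var[W] = n(n+1)(2n+1)/24 - sum(t^3-t)/48 = 1224/24 - 30/48 = 50.375.
        z = (W - E[W]) / sqrt(Var[W]) = (11 - 18) / 7.0975 = -0.9863.
        Two-sided p = 2*Phi(z) = 0.324007.
Step 6: alpha = 0.05. fail to reject H0.

W+ = 25, W- = 11, W = min = 11, p = 0.324007, fail to reject H0.


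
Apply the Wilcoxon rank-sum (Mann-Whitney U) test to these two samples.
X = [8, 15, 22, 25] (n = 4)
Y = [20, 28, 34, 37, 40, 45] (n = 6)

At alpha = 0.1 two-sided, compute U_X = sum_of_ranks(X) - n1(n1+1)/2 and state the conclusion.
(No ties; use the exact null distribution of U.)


Step 1: Combine and sort all 10 observations; assign midranks.
sorted (value, group): (8,X), (15,X), (20,Y), (22,X), (25,X), (28,Y), (34,Y), (37,Y), (40,Y), (45,Y)
ranks: 8->1, 15->2, 20->3, 22->4, 25->5, 28->6, 34->7, 37->8, 40->9, 45->10
Step 2: Rank sum for X: R1 = 1 + 2 + 4 + 5 = 12.
Step 3: U_X = R1 - n1(n1+1)/2 = 12 - 4*5/2 = 12 - 10 = 2.
       U_Y = n1*n2 - U_X = 24 - 2 = 22.
Step 4: No ties, so the exact null distribution of U (based on enumerating the C(10,4) = 210 equally likely rank assignments) gives the two-sided p-value.
Step 5: p-value = 0.038095; compare to alpha = 0.1. reject H0.

U_X = 2, p = 0.038095, reject H0 at alpha = 0.1.


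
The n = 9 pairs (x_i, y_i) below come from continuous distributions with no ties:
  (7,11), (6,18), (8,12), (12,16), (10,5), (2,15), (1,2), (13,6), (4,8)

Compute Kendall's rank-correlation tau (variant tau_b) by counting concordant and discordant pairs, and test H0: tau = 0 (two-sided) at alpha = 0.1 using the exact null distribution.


Step 1: Enumerate the 36 unordered pairs (i,j) with i<j and classify each by sign(x_j-x_i) * sign(y_j-y_i).
  (1,2):dx=-1,dy=+7->D; (1,3):dx=+1,dy=+1->C; (1,4):dx=+5,dy=+5->C; (1,5):dx=+3,dy=-6->D
  (1,6):dx=-5,dy=+4->D; (1,7):dx=-6,dy=-9->C; (1,8):dx=+6,dy=-5->D; (1,9):dx=-3,dy=-3->C
  (2,3):dx=+2,dy=-6->D; (2,4):dx=+6,dy=-2->D; (2,5):dx=+4,dy=-13->D; (2,6):dx=-4,dy=-3->C
  (2,7):dx=-5,dy=-16->C; (2,8):dx=+7,dy=-12->D; (2,9):dx=-2,dy=-10->C; (3,4):dx=+4,dy=+4->C
  (3,5):dx=+2,dy=-7->D; (3,6):dx=-6,dy=+3->D; (3,7):dx=-7,dy=-10->C; (3,8):dx=+5,dy=-6->D
  (3,9):dx=-4,dy=-4->C; (4,5):dx=-2,dy=-11->C; (4,6):dx=-10,dy=-1->C; (4,7):dx=-11,dy=-14->C
  (4,8):dx=+1,dy=-10->D; (4,9):dx=-8,dy=-8->C; (5,6):dx=-8,dy=+10->D; (5,7):dx=-9,dy=-3->C
  (5,8):dx=+3,dy=+1->C; (5,9):dx=-6,dy=+3->D; (6,7):dx=-1,dy=-13->C; (6,8):dx=+11,dy=-9->D
  (6,9):dx=+2,dy=-7->D; (7,8):dx=+12,dy=+4->C; (7,9):dx=+3,dy=+6->C; (8,9):dx=-9,dy=+2->D
Step 2: C = 19, D = 17, total pairs = 36.
Step 3: tau = (C - D)/(n(n-1)/2) = (19 - 17)/36 = 0.055556.
Step 4: Exact two-sided p-value (enumerate n! = 362880 permutations of y under H0): p = 0.919455.
Step 5: alpha = 0.1. fail to reject H0.

tau_b = 0.0556 (C=19, D=17), p = 0.919455, fail to reject H0.


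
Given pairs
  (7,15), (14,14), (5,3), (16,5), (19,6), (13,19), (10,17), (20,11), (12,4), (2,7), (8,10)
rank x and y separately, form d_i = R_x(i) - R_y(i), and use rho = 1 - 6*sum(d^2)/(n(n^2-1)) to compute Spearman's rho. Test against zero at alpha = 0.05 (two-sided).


Step 1: Rank x and y separately (midranks; no ties here).
rank(x): 7->3, 14->8, 5->2, 16->9, 19->10, 13->7, 10->5, 20->11, 12->6, 2->1, 8->4
rank(y): 15->9, 14->8, 3->1, 5->3, 6->4, 19->11, 17->10, 11->7, 4->2, 7->5, 10->6
Step 2: d_i = R_x(i) - R_y(i); compute d_i^2.
  (3-9)^2=36, (8-8)^2=0, (2-1)^2=1, (9-3)^2=36, (10-4)^2=36, (7-11)^2=16, (5-10)^2=25, (11-7)^2=16, (6-2)^2=16, (1-5)^2=16, (4-6)^2=4
sum(d^2) = 202.
Step 3: rho = 1 - 6*202 / (11*(11^2 - 1)) = 1 - 1212/1320 = 0.081818.
Step 4: Under H0, t = rho * sqrt((n-2)/(1-rho^2)) = 0.2463 ~ t(9).
Step 5: Two-sided p-value from the t-distribution with 9 df = 0.810990.
Step 6: alpha = 0.05. fail to reject H0.

rho = 0.0818, p = 0.810990, fail to reject H0 at alpha = 0.05.


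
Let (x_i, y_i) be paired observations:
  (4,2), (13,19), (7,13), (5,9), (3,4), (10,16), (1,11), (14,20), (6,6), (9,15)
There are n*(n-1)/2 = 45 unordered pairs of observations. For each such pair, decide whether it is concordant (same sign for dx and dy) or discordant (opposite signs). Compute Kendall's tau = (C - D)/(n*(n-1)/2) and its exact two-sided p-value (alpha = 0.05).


Step 1: Enumerate the 45 unordered pairs (i,j) with i<j and classify each by sign(x_j-x_i) * sign(y_j-y_i).
  (1,2):dx=+9,dy=+17->C; (1,3):dx=+3,dy=+11->C; (1,4):dx=+1,dy=+7->C; (1,5):dx=-1,dy=+2->D
  (1,6):dx=+6,dy=+14->C; (1,7):dx=-3,dy=+9->D; (1,8):dx=+10,dy=+18->C; (1,9):dx=+2,dy=+4->C
  (1,10):dx=+5,dy=+13->C; (2,3):dx=-6,dy=-6->C; (2,4):dx=-8,dy=-10->C; (2,5):dx=-10,dy=-15->C
  (2,6):dx=-3,dy=-3->C; (2,7):dx=-12,dy=-8->C; (2,8):dx=+1,dy=+1->C; (2,9):dx=-7,dy=-13->C
  (2,10):dx=-4,dy=-4->C; (3,4):dx=-2,dy=-4->C; (3,5):dx=-4,dy=-9->C; (3,6):dx=+3,dy=+3->C
  (3,7):dx=-6,dy=-2->C; (3,8):dx=+7,dy=+7->C; (3,9):dx=-1,dy=-7->C; (3,10):dx=+2,dy=+2->C
  (4,5):dx=-2,dy=-5->C; (4,6):dx=+5,dy=+7->C; (4,7):dx=-4,dy=+2->D; (4,8):dx=+9,dy=+11->C
  (4,9):dx=+1,dy=-3->D; (4,10):dx=+4,dy=+6->C; (5,6):dx=+7,dy=+12->C; (5,7):dx=-2,dy=+7->D
  (5,8):dx=+11,dy=+16->C; (5,9):dx=+3,dy=+2->C; (5,10):dx=+6,dy=+11->C; (6,7):dx=-9,dy=-5->C
  (6,8):dx=+4,dy=+4->C; (6,9):dx=-4,dy=-10->C; (6,10):dx=-1,dy=-1->C; (7,8):dx=+13,dy=+9->C
  (7,9):dx=+5,dy=-5->D; (7,10):dx=+8,dy=+4->C; (8,9):dx=-8,dy=-14->C; (8,10):dx=-5,dy=-5->C
  (9,10):dx=+3,dy=+9->C
Step 2: C = 39, D = 6, total pairs = 45.
Step 3: tau = (C - D)/(n(n-1)/2) = (39 - 6)/45 = 0.733333.
Step 4: Exact two-sided p-value (enumerate n! = 3628800 permutations of y under H0): p = 0.002213.
Step 5: alpha = 0.05. reject H0.

tau_b = 0.7333 (C=39, D=6), p = 0.002213, reject H0.


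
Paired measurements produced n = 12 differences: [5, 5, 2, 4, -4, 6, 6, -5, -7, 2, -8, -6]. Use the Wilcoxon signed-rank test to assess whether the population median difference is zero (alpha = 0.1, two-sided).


Step 1: Drop any zero differences (none here) and take |d_i|.
|d| = [5, 5, 2, 4, 4, 6, 6, 5, 7, 2, 8, 6]
Step 2: Midrank |d_i| (ties get averaged ranks).
ranks: |5|->6, |5|->6, |2|->1.5, |4|->3.5, |4|->3.5, |6|->9, |6|->9, |5|->6, |7|->11, |2|->1.5, |8|->12, |6|->9
Step 3: Attach original signs; sum ranks with positive sign and with negative sign.
W+ = 6 + 6 + 1.5 + 3.5 + 9 + 9 + 1.5 = 36.5
W- = 3.5 + 6 + 11 + 12 + 9 = 41.5
(Check: W+ + W- = 78 should equal n(n+1)/2 = 78.)
Step 4: Test statistic W = min(W+, W-) = 36.5.
Step 5: Ties in |d|, so use the tie-corrected normal approximation.
        E[W] = n(n+1)/4 = 12*13/4 = 39.
        Tie groups: |d|=2 (t=2), |d|=4 (t=2), |d|=5 (t=3), |d|=6 (t=3); sum(t^3 - t) = 60.
        Var[W] = n(n+1)(2n+1)/24 - sum(t^3-t)/48 = 3900/24 - 60/48 = 161.25.
        z = (W - E[W]) / sqrt(Var[W]) = (36.5 - 39) / 12.6984 = -0.1969.
        Two-sided p = 2*Phi(z) = 0.843926.
Step 6: alpha = 0.1. fail to reject H0.

W+ = 36.5, W- = 41.5, W = min = 36.5, p = 0.843926, fail to reject H0.


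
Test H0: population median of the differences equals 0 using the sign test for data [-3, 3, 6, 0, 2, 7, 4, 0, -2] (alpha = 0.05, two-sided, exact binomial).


Step 1: Discard zero differences. Original n = 9; n_eff = number of nonzero differences = 7.
Nonzero differences (with sign): -3, +3, +6, +2, +7, +4, -2
Step 2: Count signs: positive = 5, negative = 2.
Step 3: Under H0: P(positive) = 0.5, so the number of positives S ~ Bin(7, 0.5).
Step 4: Two-sided exact p-value = sum of Bin(7,0.5) probabilities at or below the observed probability = 0.453125.
Step 5: alpha = 0.05. fail to reject H0.

n_eff = 7, pos = 5, neg = 2, p = 0.453125, fail to reject H0.


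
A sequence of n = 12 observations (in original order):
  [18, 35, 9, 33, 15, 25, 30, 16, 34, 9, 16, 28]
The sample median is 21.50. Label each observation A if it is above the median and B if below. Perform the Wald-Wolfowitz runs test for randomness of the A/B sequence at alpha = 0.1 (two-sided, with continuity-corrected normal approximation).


Step 1: Compute median = 21.50; label A = above, B = below.
Labels in order: BABABAABABBA  (n_A = 6, n_B = 6)
Step 2: Count runs R = 10.
Step 3: Under H0 (random ordering), E[R] = 2*n_A*n_B/(n_A+n_B) + 1 = 2*6*6/12 + 1 = 7.0000.
        Var[R] = 2*n_A*n_B*(2*n_A*n_B - n_A - n_B) / ((n_A+n_B)^2 * (n_A+n_B-1)) = 4320/1584 = 2.7273.
        SD[R] = 1.6514.
Step 4: Continuity-corrected z = (R - 0.5 - E[R]) / SD[R] = (10 - 0.5 - 7.0000) / 1.6514 = 1.5138.
Step 5: Two-sided p-value via normal approximation = 2*(1 - Phi(|z|)) = 0.130070.
Step 6: alpha = 0.1. fail to reject H0.

R = 10, z = 1.5138, p = 0.130070, fail to reject H0.


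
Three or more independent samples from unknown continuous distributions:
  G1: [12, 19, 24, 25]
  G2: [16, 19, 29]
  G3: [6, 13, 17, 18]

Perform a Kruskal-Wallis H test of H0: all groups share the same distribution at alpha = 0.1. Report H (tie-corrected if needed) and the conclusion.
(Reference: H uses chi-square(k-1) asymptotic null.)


Step 1: Combine all N = 11 observations and assign midranks.
sorted (value, group, rank): (6,G3,1), (12,G1,2), (13,G3,3), (16,G2,4), (17,G3,5), (18,G3,6), (19,G1,7.5), (19,G2,7.5), (24,G1,9), (25,G1,10), (29,G2,11)
Step 2: Sum ranks within each group.
R_1 = 28.5 (n_1 = 4)
R_2 = 22.5 (n_2 = 3)
R_3 = 15 (n_3 = 4)
Step 3: H = 12/(N(N+1)) * sum(R_i^2/n_i) - 3(N+1)
     = 12/(11*12) * (28.5^2/4 + 22.5^2/3 + 15^2/4) - 3*12
     = 0.090909 * 428.062 - 36
     = 2.914773.
Step 4: Ties present; correction factor C = 1 - 6/(11^3 - 11) = 0.995455. Corrected H = 2.914773 / 0.995455 = 2.928082.
Step 5: Under H0, H ~ chi^2(2); p-value = 0.231300.
Step 6: alpha = 0.1. fail to reject H0.

H = 2.9281, df = 2, p = 0.231300, fail to reject H0.


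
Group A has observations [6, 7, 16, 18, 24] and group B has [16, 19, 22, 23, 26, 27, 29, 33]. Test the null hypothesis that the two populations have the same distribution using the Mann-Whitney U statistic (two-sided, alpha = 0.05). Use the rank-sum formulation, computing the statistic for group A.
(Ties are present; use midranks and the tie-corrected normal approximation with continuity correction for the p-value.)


Step 1: Combine and sort all 13 observations; assign midranks.
sorted (value, group): (6,X), (7,X), (16,X), (16,Y), (18,X), (19,Y), (22,Y), (23,Y), (24,X), (26,Y), (27,Y), (29,Y), (33,Y)
ranks: 6->1, 7->2, 16->3.5, 16->3.5, 18->5, 19->6, 22->7, 23->8, 24->9, 26->10, 27->11, 29->12, 33->13
Step 2: Rank sum for X: R1 = 1 + 2 + 3.5 + 5 + 9 = 20.5.
Step 3: U_X = R1 - n1(n1+1)/2 = 20.5 - 5*6/2 = 20.5 - 15 = 5.5.
       U_Y = n1*n2 - U_X = 40 - 5.5 = 34.5.
Step 4: Ties are present, so use the tie-corrected normal approximation (with continuity correction) for the p-value.
Step 5: p-value = 0.040149; compare to alpha = 0.05. reject H0.

U_X = 5.5, p = 0.040149, reject H0 at alpha = 0.05.


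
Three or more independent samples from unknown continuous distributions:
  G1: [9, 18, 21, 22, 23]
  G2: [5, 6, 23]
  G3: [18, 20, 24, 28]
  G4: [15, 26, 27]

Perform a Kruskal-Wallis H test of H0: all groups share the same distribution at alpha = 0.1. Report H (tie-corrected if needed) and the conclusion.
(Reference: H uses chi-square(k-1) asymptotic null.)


Step 1: Combine all N = 15 observations and assign midranks.
sorted (value, group, rank): (5,G2,1), (6,G2,2), (9,G1,3), (15,G4,4), (18,G1,5.5), (18,G3,5.5), (20,G3,7), (21,G1,8), (22,G1,9), (23,G1,10.5), (23,G2,10.5), (24,G3,12), (26,G4,13), (27,G4,14), (28,G3,15)
Step 2: Sum ranks within each group.
R_1 = 36 (n_1 = 5)
R_2 = 13.5 (n_2 = 3)
R_3 = 39.5 (n_3 = 4)
R_4 = 31 (n_4 = 3)
Step 3: H = 12/(N(N+1)) * sum(R_i^2/n_i) - 3(N+1)
     = 12/(15*16) * (36^2/5 + 13.5^2/3 + 39.5^2/4 + 31^2/3) - 3*16
     = 0.050000 * 1030.35 - 48
     = 3.517292.
Step 4: Ties present; correction factor C = 1 - 12/(15^3 - 15) = 0.996429. Corrected H = 3.517292 / 0.996429 = 3.529898.
Step 5: Under H0, H ~ chi^2(3); p-value = 0.316905.
Step 6: alpha = 0.1. fail to reject H0.

H = 3.5299, df = 3, p = 0.316905, fail to reject H0.


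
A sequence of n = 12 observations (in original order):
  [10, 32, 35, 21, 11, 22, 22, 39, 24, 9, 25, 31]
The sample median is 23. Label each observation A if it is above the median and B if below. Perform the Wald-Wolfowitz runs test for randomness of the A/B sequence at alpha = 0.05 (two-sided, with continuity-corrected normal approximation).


Step 1: Compute median = 23; label A = above, B = below.
Labels in order: BAABBBBAABAA  (n_A = 6, n_B = 6)
Step 2: Count runs R = 6.
Step 3: Under H0 (random ordering), E[R] = 2*n_A*n_B/(n_A+n_B) + 1 = 2*6*6/12 + 1 = 7.0000.
        Var[R] = 2*n_A*n_B*(2*n_A*n_B - n_A - n_B) / ((n_A+n_B)^2 * (n_A+n_B-1)) = 4320/1584 = 2.7273.
        SD[R] = 1.6514.
Step 4: Continuity-corrected z = (R + 0.5 - E[R]) / SD[R] = (6 + 0.5 - 7.0000) / 1.6514 = -0.3028.
Step 5: Two-sided p-value via normal approximation = 2*(1 - Phi(|z|)) = 0.762069.
Step 6: alpha = 0.05. fail to reject H0.

R = 6, z = -0.3028, p = 0.762069, fail to reject H0.


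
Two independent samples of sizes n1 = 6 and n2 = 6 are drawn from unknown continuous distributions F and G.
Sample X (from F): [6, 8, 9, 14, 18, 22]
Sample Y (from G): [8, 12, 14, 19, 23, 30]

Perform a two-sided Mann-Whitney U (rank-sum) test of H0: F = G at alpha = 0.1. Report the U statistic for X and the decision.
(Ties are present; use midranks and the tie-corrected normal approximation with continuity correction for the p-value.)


Step 1: Combine and sort all 12 observations; assign midranks.
sorted (value, group): (6,X), (8,X), (8,Y), (9,X), (12,Y), (14,X), (14,Y), (18,X), (19,Y), (22,X), (23,Y), (30,Y)
ranks: 6->1, 8->2.5, 8->2.5, 9->4, 12->5, 14->6.5, 14->6.5, 18->8, 19->9, 22->10, 23->11, 30->12
Step 2: Rank sum for X: R1 = 1 + 2.5 + 4 + 6.5 + 8 + 10 = 32.
Step 3: U_X = R1 - n1(n1+1)/2 = 32 - 6*7/2 = 32 - 21 = 11.
       U_Y = n1*n2 - U_X = 36 - 11 = 25.
Step 4: Ties are present, so use the tie-corrected normal approximation (with continuity correction) for the p-value.
Step 5: p-value = 0.296258; compare to alpha = 0.1. fail to reject H0.

U_X = 11, p = 0.296258, fail to reject H0 at alpha = 0.1.


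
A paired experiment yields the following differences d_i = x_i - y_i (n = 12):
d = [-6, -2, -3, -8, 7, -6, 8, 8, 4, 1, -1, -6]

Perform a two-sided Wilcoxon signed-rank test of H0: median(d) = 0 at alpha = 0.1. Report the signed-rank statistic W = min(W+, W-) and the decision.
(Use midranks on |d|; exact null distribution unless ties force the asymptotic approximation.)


Step 1: Drop any zero differences (none here) and take |d_i|.
|d| = [6, 2, 3, 8, 7, 6, 8, 8, 4, 1, 1, 6]
Step 2: Midrank |d_i| (ties get averaged ranks).
ranks: |6|->7, |2|->3, |3|->4, |8|->11, |7|->9, |6|->7, |8|->11, |8|->11, |4|->5, |1|->1.5, |1|->1.5, |6|->7
Step 3: Attach original signs; sum ranks with positive sign and with negative sign.
W+ = 9 + 11 + 11 + 5 + 1.5 = 37.5
W- = 7 + 3 + 4 + 11 + 7 + 1.5 + 7 = 40.5
(Check: W+ + W- = 78 should equal n(n+1)/2 = 78.)
Step 4: Test statistic W = min(W+, W-) = 37.5.
Step 5: Ties in |d|, so use the tie-corrected normal approximation.
        E[W] = n(n+1)/4 = 12*13/4 = 39.
        Tie groups: |d|=1 (t=2), |d|=6 (t=3), |d|=8 (t=3); sum(t^3 - t) = 54.
        Var[W] = n(n+1)(2n+1)/24 - sum(t^3-t)/48 = 3900/24 - 54/48 = 161.375.
        z = (W - E[W]) / sqrt(Var[W]) = (37.5 - 39) / 12.7033 = -0.1181.
        Two-sided p = 2*Phi(z) = 0.906005.
Step 6: alpha = 0.1. fail to reject H0.

W+ = 37.5, W- = 40.5, W = min = 37.5, p = 0.906005, fail to reject H0.


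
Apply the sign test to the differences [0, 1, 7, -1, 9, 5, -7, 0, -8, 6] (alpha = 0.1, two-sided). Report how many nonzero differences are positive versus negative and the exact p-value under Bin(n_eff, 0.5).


Step 1: Discard zero differences. Original n = 10; n_eff = number of nonzero differences = 8.
Nonzero differences (with sign): +1, +7, -1, +9, +5, -7, -8, +6
Step 2: Count signs: positive = 5, negative = 3.
Step 3: Under H0: P(positive) = 0.5, so the number of positives S ~ Bin(8, 0.5).
Step 4: Two-sided exact p-value = sum of Bin(8,0.5) probabilities at or below the observed probability = 0.726562.
Step 5: alpha = 0.1. fail to reject H0.

n_eff = 8, pos = 5, neg = 3, p = 0.726562, fail to reject H0.


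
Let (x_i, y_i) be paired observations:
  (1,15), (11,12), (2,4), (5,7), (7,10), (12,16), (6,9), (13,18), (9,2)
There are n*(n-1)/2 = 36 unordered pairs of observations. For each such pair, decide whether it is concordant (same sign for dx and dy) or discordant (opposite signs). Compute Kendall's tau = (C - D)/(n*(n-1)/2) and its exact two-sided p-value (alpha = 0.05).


Step 1: Enumerate the 36 unordered pairs (i,j) with i<j and classify each by sign(x_j-x_i) * sign(y_j-y_i).
  (1,2):dx=+10,dy=-3->D; (1,3):dx=+1,dy=-11->D; (1,4):dx=+4,dy=-8->D; (1,5):dx=+6,dy=-5->D
  (1,6):dx=+11,dy=+1->C; (1,7):dx=+5,dy=-6->D; (1,8):dx=+12,dy=+3->C; (1,9):dx=+8,dy=-13->D
  (2,3):dx=-9,dy=-8->C; (2,4):dx=-6,dy=-5->C; (2,5):dx=-4,dy=-2->C; (2,6):dx=+1,dy=+4->C
  (2,7):dx=-5,dy=-3->C; (2,8):dx=+2,dy=+6->C; (2,9):dx=-2,dy=-10->C; (3,4):dx=+3,dy=+3->C
  (3,5):dx=+5,dy=+6->C; (3,6):dx=+10,dy=+12->C; (3,7):dx=+4,dy=+5->C; (3,8):dx=+11,dy=+14->C
  (3,9):dx=+7,dy=-2->D; (4,5):dx=+2,dy=+3->C; (4,6):dx=+7,dy=+9->C; (4,7):dx=+1,dy=+2->C
  (4,8):dx=+8,dy=+11->C; (4,9):dx=+4,dy=-5->D; (5,6):dx=+5,dy=+6->C; (5,7):dx=-1,dy=-1->C
  (5,8):dx=+6,dy=+8->C; (5,9):dx=+2,dy=-8->D; (6,7):dx=-6,dy=-7->C; (6,8):dx=+1,dy=+2->C
  (6,9):dx=-3,dy=-14->C; (7,8):dx=+7,dy=+9->C; (7,9):dx=+3,dy=-7->D; (8,9):dx=-4,dy=-16->C
Step 2: C = 26, D = 10, total pairs = 36.
Step 3: tau = (C - D)/(n(n-1)/2) = (26 - 10)/36 = 0.444444.
Step 4: Exact two-sided p-value (enumerate n! = 362880 permutations of y under H0): p = 0.119439.
Step 5: alpha = 0.05. fail to reject H0.

tau_b = 0.4444 (C=26, D=10), p = 0.119439, fail to reject H0.


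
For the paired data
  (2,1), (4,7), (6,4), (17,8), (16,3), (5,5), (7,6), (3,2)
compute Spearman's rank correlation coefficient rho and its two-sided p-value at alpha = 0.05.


Step 1: Rank x and y separately (midranks; no ties here).
rank(x): 2->1, 4->3, 6->5, 17->8, 16->7, 5->4, 7->6, 3->2
rank(y): 1->1, 7->7, 4->4, 8->8, 3->3, 5->5, 6->6, 2->2
Step 2: d_i = R_x(i) - R_y(i); compute d_i^2.
  (1-1)^2=0, (3-7)^2=16, (5-4)^2=1, (8-8)^2=0, (7-3)^2=16, (4-5)^2=1, (6-6)^2=0, (2-2)^2=0
sum(d^2) = 34.
Step 3: rho = 1 - 6*34 / (8*(8^2 - 1)) = 1 - 204/504 = 0.595238.
Step 4: Under H0, t = rho * sqrt((n-2)/(1-rho^2)) = 1.8145 ~ t(6).
Step 5: Two-sided p-value from the t-distribution with 6 df = 0.119530.
Step 6: alpha = 0.05. fail to reject H0.

rho = 0.5952, p = 0.119530, fail to reject H0 at alpha = 0.05.


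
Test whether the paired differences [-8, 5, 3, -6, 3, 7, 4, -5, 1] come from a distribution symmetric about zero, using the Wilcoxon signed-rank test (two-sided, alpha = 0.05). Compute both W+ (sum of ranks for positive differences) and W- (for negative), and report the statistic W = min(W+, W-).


Step 1: Drop any zero differences (none here) and take |d_i|.
|d| = [8, 5, 3, 6, 3, 7, 4, 5, 1]
Step 2: Midrank |d_i| (ties get averaged ranks).
ranks: |8|->9, |5|->5.5, |3|->2.5, |6|->7, |3|->2.5, |7|->8, |4|->4, |5|->5.5, |1|->1
Step 3: Attach original signs; sum ranks with positive sign and with negative sign.
W+ = 5.5 + 2.5 + 2.5 + 8 + 4 + 1 = 23.5
W- = 9 + 7 + 5.5 = 21.5
(Check: W+ + W- = 45 should equal n(n+1)/2 = 45.)
Step 4: Test statistic W = min(W+, W-) = 21.5.
Step 5: Ties in |d|, so use the tie-corrected normal approximation.
        E[W] = n(n+1)/4 = 9*10/4 = 22.5.
        Tie groups: |d|=3 (t=2), |d|=5 (t=2); sum(t^3 - t) = 12.
        Var[W] = n(n+1)(2n+1)/24 - sum(t^3-t)/48 = 1710/24 - 12/48 = 71.
        z = (W - E[W]) / sqrt(Var[W]) = (21.5 - 22.5) / 8.4261 = -0.1187.
        Two-sided p = 2*Phi(z) = 0.905530.
Step 6: alpha = 0.05. fail to reject H0.

W+ = 23.5, W- = 21.5, W = min = 21.5, p = 0.905530, fail to reject H0.


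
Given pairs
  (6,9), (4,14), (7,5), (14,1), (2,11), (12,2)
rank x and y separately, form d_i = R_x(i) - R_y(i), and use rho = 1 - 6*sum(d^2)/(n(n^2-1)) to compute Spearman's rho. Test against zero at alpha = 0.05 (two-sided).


Step 1: Rank x and y separately (midranks; no ties here).
rank(x): 6->3, 4->2, 7->4, 14->6, 2->1, 12->5
rank(y): 9->4, 14->6, 5->3, 1->1, 11->5, 2->2
Step 2: d_i = R_x(i) - R_y(i); compute d_i^2.
  (3-4)^2=1, (2-6)^2=16, (4-3)^2=1, (6-1)^2=25, (1-5)^2=16, (5-2)^2=9
sum(d^2) = 68.
Step 3: rho = 1 - 6*68 / (6*(6^2 - 1)) = 1 - 408/210 = -0.942857.
Step 4: Under H0, t = rho * sqrt((n-2)/(1-rho^2)) = -5.6595 ~ t(4).
Step 5: Two-sided p-value from the t-distribution with 4 df = 0.004805.
Step 6: alpha = 0.05. reject H0.

rho = -0.9429, p = 0.004805, reject H0 at alpha = 0.05.


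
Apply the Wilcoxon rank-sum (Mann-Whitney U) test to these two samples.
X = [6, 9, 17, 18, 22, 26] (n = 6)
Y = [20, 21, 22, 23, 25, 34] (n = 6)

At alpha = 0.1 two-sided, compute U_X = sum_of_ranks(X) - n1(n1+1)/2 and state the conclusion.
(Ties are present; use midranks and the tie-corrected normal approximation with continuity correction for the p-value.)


Step 1: Combine and sort all 12 observations; assign midranks.
sorted (value, group): (6,X), (9,X), (17,X), (18,X), (20,Y), (21,Y), (22,X), (22,Y), (23,Y), (25,Y), (26,X), (34,Y)
ranks: 6->1, 9->2, 17->3, 18->4, 20->5, 21->6, 22->7.5, 22->7.5, 23->9, 25->10, 26->11, 34->12
Step 2: Rank sum for X: R1 = 1 + 2 + 3 + 4 + 7.5 + 11 = 28.5.
Step 3: U_X = R1 - n1(n1+1)/2 = 28.5 - 6*7/2 = 28.5 - 21 = 7.5.
       U_Y = n1*n2 - U_X = 36 - 7.5 = 28.5.
Step 4: Ties are present, so use the tie-corrected normal approximation (with continuity correction) for the p-value.
Step 5: p-value = 0.108695; compare to alpha = 0.1. fail to reject H0.

U_X = 7.5, p = 0.108695, fail to reject H0 at alpha = 0.1.


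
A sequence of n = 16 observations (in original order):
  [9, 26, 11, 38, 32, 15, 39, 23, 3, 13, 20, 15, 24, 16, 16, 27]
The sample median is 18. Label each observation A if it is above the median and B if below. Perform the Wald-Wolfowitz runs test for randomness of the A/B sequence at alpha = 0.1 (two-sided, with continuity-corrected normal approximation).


Step 1: Compute median = 18; label A = above, B = below.
Labels in order: BABAABAABBABABBA  (n_A = 8, n_B = 8)
Step 2: Count runs R = 12.
Step 3: Under H0 (random ordering), E[R] = 2*n_A*n_B/(n_A+n_B) + 1 = 2*8*8/16 + 1 = 9.0000.
        Var[R] = 2*n_A*n_B*(2*n_A*n_B - n_A - n_B) / ((n_A+n_B)^2 * (n_A+n_B-1)) = 14336/3840 = 3.7333.
        SD[R] = 1.9322.
Step 4: Continuity-corrected z = (R - 0.5 - E[R]) / SD[R] = (12 - 0.5 - 9.0000) / 1.9322 = 1.2939.
Step 5: Two-sided p-value via normal approximation = 2*(1 - Phi(|z|)) = 0.195709.
Step 6: alpha = 0.1. fail to reject H0.

R = 12, z = 1.2939, p = 0.195709, fail to reject H0.


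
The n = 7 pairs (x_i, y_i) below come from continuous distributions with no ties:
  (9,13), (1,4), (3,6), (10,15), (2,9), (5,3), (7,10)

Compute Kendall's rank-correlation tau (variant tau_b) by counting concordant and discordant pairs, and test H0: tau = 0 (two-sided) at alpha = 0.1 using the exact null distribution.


Step 1: Enumerate the 21 unordered pairs (i,j) with i<j and classify each by sign(x_j-x_i) * sign(y_j-y_i).
  (1,2):dx=-8,dy=-9->C; (1,3):dx=-6,dy=-7->C; (1,4):dx=+1,dy=+2->C; (1,5):dx=-7,dy=-4->C
  (1,6):dx=-4,dy=-10->C; (1,7):dx=-2,dy=-3->C; (2,3):dx=+2,dy=+2->C; (2,4):dx=+9,dy=+11->C
  (2,5):dx=+1,dy=+5->C; (2,6):dx=+4,dy=-1->D; (2,7):dx=+6,dy=+6->C; (3,4):dx=+7,dy=+9->C
  (3,5):dx=-1,dy=+3->D; (3,6):dx=+2,dy=-3->D; (3,7):dx=+4,dy=+4->C; (4,5):dx=-8,dy=-6->C
  (4,6):dx=-5,dy=-12->C; (4,7):dx=-3,dy=-5->C; (5,6):dx=+3,dy=-6->D; (5,7):dx=+5,dy=+1->C
  (6,7):dx=+2,dy=+7->C
Step 2: C = 17, D = 4, total pairs = 21.
Step 3: tau = (C - D)/(n(n-1)/2) = (17 - 4)/21 = 0.619048.
Step 4: Exact two-sided p-value (enumerate n! = 5040 permutations of y under H0): p = 0.069048.
Step 5: alpha = 0.1. reject H0.

tau_b = 0.6190 (C=17, D=4), p = 0.069048, reject H0.


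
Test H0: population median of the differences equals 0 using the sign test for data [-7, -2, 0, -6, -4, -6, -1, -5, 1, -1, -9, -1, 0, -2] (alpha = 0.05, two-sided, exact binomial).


Step 1: Discard zero differences. Original n = 14; n_eff = number of nonzero differences = 12.
Nonzero differences (with sign): -7, -2, -6, -4, -6, -1, -5, +1, -1, -9, -1, -2
Step 2: Count signs: positive = 1, negative = 11.
Step 3: Under H0: P(positive) = 0.5, so the number of positives S ~ Bin(12, 0.5).
Step 4: Two-sided exact p-value = sum of Bin(12,0.5) probabilities at or below the observed probability = 0.006348.
Step 5: alpha = 0.05. reject H0.

n_eff = 12, pos = 1, neg = 11, p = 0.006348, reject H0.


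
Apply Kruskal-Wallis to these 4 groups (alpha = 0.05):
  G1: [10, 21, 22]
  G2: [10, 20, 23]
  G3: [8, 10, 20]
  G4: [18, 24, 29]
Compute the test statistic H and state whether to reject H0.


Step 1: Combine all N = 12 observations and assign midranks.
sorted (value, group, rank): (8,G3,1), (10,G1,3), (10,G2,3), (10,G3,3), (18,G4,5), (20,G2,6.5), (20,G3,6.5), (21,G1,8), (22,G1,9), (23,G2,10), (24,G4,11), (29,G4,12)
Step 2: Sum ranks within each group.
R_1 = 20 (n_1 = 3)
R_2 = 19.5 (n_2 = 3)
R_3 = 10.5 (n_3 = 3)
R_4 = 28 (n_4 = 3)
Step 3: H = 12/(N(N+1)) * sum(R_i^2/n_i) - 3(N+1)
     = 12/(12*13) * (20^2/3 + 19.5^2/3 + 10.5^2/3 + 28^2/3) - 3*13
     = 0.076923 * 558.167 - 39
     = 3.935897.
Step 4: Ties present; correction factor C = 1 - 30/(12^3 - 12) = 0.982517. Corrected H = 3.935897 / 0.982517 = 4.005931.
Step 5: Under H0, H ~ chi^2(3); p-value = 0.260824.
Step 6: alpha = 0.05. fail to reject H0.

H = 4.0059, df = 3, p = 0.260824, fail to reject H0.


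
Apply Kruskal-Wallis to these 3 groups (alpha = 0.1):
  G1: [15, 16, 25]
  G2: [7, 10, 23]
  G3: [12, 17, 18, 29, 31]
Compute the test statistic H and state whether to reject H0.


Step 1: Combine all N = 11 observations and assign midranks.
sorted (value, group, rank): (7,G2,1), (10,G2,2), (12,G3,3), (15,G1,4), (16,G1,5), (17,G3,6), (18,G3,7), (23,G2,8), (25,G1,9), (29,G3,10), (31,G3,11)
Step 2: Sum ranks within each group.
R_1 = 18 (n_1 = 3)
R_2 = 11 (n_2 = 3)
R_3 = 37 (n_3 = 5)
Step 3: H = 12/(N(N+1)) * sum(R_i^2/n_i) - 3(N+1)
     = 12/(11*12) * (18^2/3 + 11^2/3 + 37^2/5) - 3*12
     = 0.090909 * 422.133 - 36
     = 2.375758.
Step 4: No ties, so H is used without correction.
Step 5: Under H0, H ~ chi^2(2); p-value = 0.304867.
Step 6: alpha = 0.1. fail to reject H0.

H = 2.3758, df = 2, p = 0.304867, fail to reject H0.


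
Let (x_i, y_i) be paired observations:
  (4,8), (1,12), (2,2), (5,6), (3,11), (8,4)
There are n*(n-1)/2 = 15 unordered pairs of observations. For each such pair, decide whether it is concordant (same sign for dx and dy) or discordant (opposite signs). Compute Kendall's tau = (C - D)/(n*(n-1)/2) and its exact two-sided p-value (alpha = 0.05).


Step 1: Enumerate the 15 unordered pairs (i,j) with i<j and classify each by sign(x_j-x_i) * sign(y_j-y_i).
  (1,2):dx=-3,dy=+4->D; (1,3):dx=-2,dy=-6->C; (1,4):dx=+1,dy=-2->D; (1,5):dx=-1,dy=+3->D
  (1,6):dx=+4,dy=-4->D; (2,3):dx=+1,dy=-10->D; (2,4):dx=+4,dy=-6->D; (2,5):dx=+2,dy=-1->D
  (2,6):dx=+7,dy=-8->D; (3,4):dx=+3,dy=+4->C; (3,5):dx=+1,dy=+9->C; (3,6):dx=+6,dy=+2->C
  (4,5):dx=-2,dy=+5->D; (4,6):dx=+3,dy=-2->D; (5,6):dx=+5,dy=-7->D
Step 2: C = 4, D = 11, total pairs = 15.
Step 3: tau = (C - D)/(n(n-1)/2) = (4 - 11)/15 = -0.466667.
Step 4: Exact two-sided p-value (enumerate n! = 720 permutations of y under H0): p = 0.272222.
Step 5: alpha = 0.05. fail to reject H0.

tau_b = -0.4667 (C=4, D=11), p = 0.272222, fail to reject H0.


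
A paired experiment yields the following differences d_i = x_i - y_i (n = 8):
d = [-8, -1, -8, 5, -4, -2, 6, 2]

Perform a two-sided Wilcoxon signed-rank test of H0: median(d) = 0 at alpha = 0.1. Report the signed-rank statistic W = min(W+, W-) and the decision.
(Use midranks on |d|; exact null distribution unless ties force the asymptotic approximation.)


Step 1: Drop any zero differences (none here) and take |d_i|.
|d| = [8, 1, 8, 5, 4, 2, 6, 2]
Step 2: Midrank |d_i| (ties get averaged ranks).
ranks: |8|->7.5, |1|->1, |8|->7.5, |5|->5, |4|->4, |2|->2.5, |6|->6, |2|->2.5
Step 3: Attach original signs; sum ranks with positive sign and with negative sign.
W+ = 5 + 6 + 2.5 = 13.5
W- = 7.5 + 1 + 7.5 + 4 + 2.5 = 22.5
(Check: W+ + W- = 36 should equal n(n+1)/2 = 36.)
Step 4: Test statistic W = min(W+, W-) = 13.5.
Step 5: Ties in |d|, so use the tie-corrected normal approximation.
        E[W] = n(n+1)/4 = 8*9/4 = 18.
        Tie groups: |d|=2 (t=2), |d|=8 (t=2); sum(t^3 - t) = 12.
        Var[W] = n(n+1)(2n+1)/24 - sum(t^3-t)/48 = 1224/24 - 12/48 = 50.75.
        z = (W - E[W]) / sqrt(Var[W]) = (13.5 - 18) / 7.1239 = -0.6317.
        Two-sided p = 2*Phi(z) = 0.527599.
Step 6: alpha = 0.1. fail to reject H0.

W+ = 13.5, W- = 22.5, W = min = 13.5, p = 0.527599, fail to reject H0.


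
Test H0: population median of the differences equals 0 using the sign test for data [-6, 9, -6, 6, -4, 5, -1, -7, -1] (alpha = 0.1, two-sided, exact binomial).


Step 1: Discard zero differences. Original n = 9; n_eff = number of nonzero differences = 9.
Nonzero differences (with sign): -6, +9, -6, +6, -4, +5, -1, -7, -1
Step 2: Count signs: positive = 3, negative = 6.
Step 3: Under H0: P(positive) = 0.5, so the number of positives S ~ Bin(9, 0.5).
Step 4: Two-sided exact p-value = sum of Bin(9,0.5) probabilities at or below the observed probability = 0.507812.
Step 5: alpha = 0.1. fail to reject H0.

n_eff = 9, pos = 3, neg = 6, p = 0.507812, fail to reject H0.


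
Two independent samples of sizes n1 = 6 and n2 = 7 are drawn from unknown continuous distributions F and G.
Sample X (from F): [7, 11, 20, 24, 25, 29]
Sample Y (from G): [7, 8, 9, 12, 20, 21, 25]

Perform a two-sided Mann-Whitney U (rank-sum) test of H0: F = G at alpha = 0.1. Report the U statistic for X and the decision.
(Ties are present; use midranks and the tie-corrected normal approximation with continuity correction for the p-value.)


Step 1: Combine and sort all 13 observations; assign midranks.
sorted (value, group): (7,X), (7,Y), (8,Y), (9,Y), (11,X), (12,Y), (20,X), (20,Y), (21,Y), (24,X), (25,X), (25,Y), (29,X)
ranks: 7->1.5, 7->1.5, 8->3, 9->4, 11->5, 12->6, 20->7.5, 20->7.5, 21->9, 24->10, 25->11.5, 25->11.5, 29->13
Step 2: Rank sum for X: R1 = 1.5 + 5 + 7.5 + 10 + 11.5 + 13 = 48.5.
Step 3: U_X = R1 - n1(n1+1)/2 = 48.5 - 6*7/2 = 48.5 - 21 = 27.5.
       U_Y = n1*n2 - U_X = 42 - 27.5 = 14.5.
Step 4: Ties are present, so use the tie-corrected normal approximation (with continuity correction) for the p-value.
Step 5: p-value = 0.389405; compare to alpha = 0.1. fail to reject H0.

U_X = 27.5, p = 0.389405, fail to reject H0 at alpha = 0.1.


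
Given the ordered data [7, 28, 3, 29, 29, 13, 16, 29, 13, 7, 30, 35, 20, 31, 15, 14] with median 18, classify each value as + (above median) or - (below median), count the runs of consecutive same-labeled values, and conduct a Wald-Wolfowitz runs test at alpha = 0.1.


Step 1: Compute median = 18; label A = above, B = below.
Labels in order: BABAABBABBAAAABB  (n_A = 8, n_B = 8)
Step 2: Count runs R = 9.
Step 3: Under H0 (random ordering), E[R] = 2*n_A*n_B/(n_A+n_B) + 1 = 2*8*8/16 + 1 = 9.0000.
        Var[R] = 2*n_A*n_B*(2*n_A*n_B - n_A - n_B) / ((n_A+n_B)^2 * (n_A+n_B-1)) = 14336/3840 = 3.7333.
        SD[R] = 1.9322.
Step 4: R = E[R], so z = 0 with no continuity correction.
Step 5: Two-sided p-value via normal approximation = 2*(1 - Phi(|z|)) = 1.000000.
Step 6: alpha = 0.1. fail to reject H0.

R = 9, z = 0.0000, p = 1.000000, fail to reject H0.


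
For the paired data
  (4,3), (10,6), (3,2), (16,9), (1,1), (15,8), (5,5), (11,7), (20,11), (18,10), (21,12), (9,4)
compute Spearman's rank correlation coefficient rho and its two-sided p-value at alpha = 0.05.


Step 1: Rank x and y separately (midranks; no ties here).
rank(x): 4->3, 10->6, 3->2, 16->9, 1->1, 15->8, 5->4, 11->7, 20->11, 18->10, 21->12, 9->5
rank(y): 3->3, 6->6, 2->2, 9->9, 1->1, 8->8, 5->5, 7->7, 11->11, 10->10, 12->12, 4->4
Step 2: d_i = R_x(i) - R_y(i); compute d_i^2.
  (3-3)^2=0, (6-6)^2=0, (2-2)^2=0, (9-9)^2=0, (1-1)^2=0, (8-8)^2=0, (4-5)^2=1, (7-7)^2=0, (11-11)^2=0, (10-10)^2=0, (12-12)^2=0, (5-4)^2=1
sum(d^2) = 2.
Step 3: rho = 1 - 6*2 / (12*(12^2 - 1)) = 1 - 12/1716 = 0.993007.
Step 4: Under H0, t = rho * sqrt((n-2)/(1-rho^2)) = 26.5990 ~ t(10).
Step 5: Two-sided p-value from the t-distribution with 10 df = 0.000000.
Step 6: alpha = 0.05. reject H0.

rho = 0.9930, p = 0.000000, reject H0 at alpha = 0.05.


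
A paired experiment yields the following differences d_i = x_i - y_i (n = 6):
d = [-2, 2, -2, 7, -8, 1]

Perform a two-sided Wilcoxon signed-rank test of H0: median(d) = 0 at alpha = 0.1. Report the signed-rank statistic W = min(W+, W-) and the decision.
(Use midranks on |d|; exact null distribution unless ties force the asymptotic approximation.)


Step 1: Drop any zero differences (none here) and take |d_i|.
|d| = [2, 2, 2, 7, 8, 1]
Step 2: Midrank |d_i| (ties get averaged ranks).
ranks: |2|->3, |2|->3, |2|->3, |7|->5, |8|->6, |1|->1
Step 3: Attach original signs; sum ranks with positive sign and with negative sign.
W+ = 3 + 5 + 1 = 9
W- = 3 + 3 + 6 = 12
(Check: W+ + W- = 21 should equal n(n+1)/2 = 21.)
Step 4: Test statistic W = min(W+, W-) = 9.
Step 5: Ties in |d|, so use the tie-corrected normal approximation.
        E[W] = n(n+1)/4 = 6*7/4 = 10.5.
        Tie groups: |d|=2 (t=3); sum(t^3 - t) = 24.
        Var[W] = n(n+1)(2n+1)/24 - sum(t^3-t)/48 = 546/24 - 24/48 = 22.25.
        z = (W - E[W]) / sqrt(Var[W]) = (9 - 10.5) / 4.7170 = -0.3180.
        Two-sided p = 2*Phi(z) = 0.750485.
Step 6: alpha = 0.1. fail to reject H0.

W+ = 9, W- = 12, W = min = 9, p = 0.750485, fail to reject H0.


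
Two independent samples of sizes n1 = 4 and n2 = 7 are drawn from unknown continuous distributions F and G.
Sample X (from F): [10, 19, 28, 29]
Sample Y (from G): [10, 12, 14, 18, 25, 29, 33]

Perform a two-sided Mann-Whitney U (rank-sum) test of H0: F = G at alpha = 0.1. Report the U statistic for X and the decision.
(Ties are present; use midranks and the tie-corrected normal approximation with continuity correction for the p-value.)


Step 1: Combine and sort all 11 observations; assign midranks.
sorted (value, group): (10,X), (10,Y), (12,Y), (14,Y), (18,Y), (19,X), (25,Y), (28,X), (29,X), (29,Y), (33,Y)
ranks: 10->1.5, 10->1.5, 12->3, 14->4, 18->5, 19->6, 25->7, 28->8, 29->9.5, 29->9.5, 33->11
Step 2: Rank sum for X: R1 = 1.5 + 6 + 8 + 9.5 = 25.
Step 3: U_X = R1 - n1(n1+1)/2 = 25 - 4*5/2 = 25 - 10 = 15.
       U_Y = n1*n2 - U_X = 28 - 15 = 13.
Step 4: Ties are present, so use the tie-corrected normal approximation (with continuity correction) for the p-value.
Step 5: p-value = 0.924376; compare to alpha = 0.1. fail to reject H0.

U_X = 15, p = 0.924376, fail to reject H0 at alpha = 0.1.
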